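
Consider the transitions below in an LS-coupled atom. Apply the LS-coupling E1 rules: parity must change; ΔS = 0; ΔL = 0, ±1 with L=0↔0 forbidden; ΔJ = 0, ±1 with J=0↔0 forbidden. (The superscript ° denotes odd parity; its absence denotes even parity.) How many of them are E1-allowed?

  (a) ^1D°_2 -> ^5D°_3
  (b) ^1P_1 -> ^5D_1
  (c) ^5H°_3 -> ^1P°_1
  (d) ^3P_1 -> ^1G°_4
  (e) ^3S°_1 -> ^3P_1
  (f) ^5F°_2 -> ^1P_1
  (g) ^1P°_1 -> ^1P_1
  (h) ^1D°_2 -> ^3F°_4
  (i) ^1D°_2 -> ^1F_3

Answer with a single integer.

3

(a) forbidden (parity, ΔS fail)
(b) forbidden (parity, ΔS fail)
(c) forbidden (parity, ΔS, ΔL, ΔJ fail)
(d) forbidden (ΔS, ΔL, ΔJ fail)
(e) allowed
(f) forbidden (ΔS, ΔL fail)
(g) allowed
(h) forbidden (parity, ΔS, ΔJ fail)
(i) allowed
Total allowed: 3 of 9.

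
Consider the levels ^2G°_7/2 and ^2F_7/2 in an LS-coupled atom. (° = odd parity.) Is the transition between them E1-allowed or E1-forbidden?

allowed

Parity must change: odd → even — ✓.
ΔJ = 0, ±1 (not J=0↔0): J: 7/2 → 7/2, ΔJ = +0 — ✓.
ΔS = 0: S: 1/2 → 1/2 — ✓.
ΔL = 0, ±1 (not L=0↔0): L: 4 → 3, ΔL = -1 — ✓.
All four E1 rules are satisfied.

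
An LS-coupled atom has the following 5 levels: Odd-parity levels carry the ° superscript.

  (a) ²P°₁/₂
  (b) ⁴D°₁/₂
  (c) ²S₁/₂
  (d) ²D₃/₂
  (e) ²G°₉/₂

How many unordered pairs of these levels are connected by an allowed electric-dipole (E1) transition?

2

(a)–(b): forbidden (parity, ΔS).
(a)–(c): allowed.
(a)–(d): allowed.
(a)–(e): forbidden (parity, ΔL, ΔJ).
(b)–(c): forbidden (ΔS, ΔL).
(b)–(d): forbidden (ΔS).
(b)–(e): forbidden (parity, ΔS, ΔL, ΔJ).
(c)–(d): forbidden (parity, ΔL).
(c)–(e): forbidden (ΔL, ΔJ).
(d)–(e): forbidden (ΔL, ΔJ).
Allowed pairs: 2 of 10.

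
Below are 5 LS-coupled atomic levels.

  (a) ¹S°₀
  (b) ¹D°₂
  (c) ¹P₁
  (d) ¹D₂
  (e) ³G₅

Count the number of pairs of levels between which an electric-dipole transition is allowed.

(a)–(b): forbidden (parity, ΔL, ΔJ).
(a)–(c): allowed.
(a)–(d): forbidden (ΔL, ΔJ).
(a)–(e): forbidden (ΔS, ΔL, ΔJ).
(b)–(c): allowed.
(b)–(d): allowed.
(b)–(e): forbidden (ΔS, ΔL, ΔJ).
(c)–(d): forbidden (parity).
(c)–(e): forbidden (parity, ΔS, ΔL, ΔJ).
(d)–(e): forbidden (parity, ΔS, ΔL, ΔJ).
Allowed pairs: 3 of 10.

3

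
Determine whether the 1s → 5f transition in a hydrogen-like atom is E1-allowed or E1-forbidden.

forbidden

Δl = 3 − 0 = +3; the E1 rule Δl = ±1 is fails.
The transition is electric-dipole forbidden.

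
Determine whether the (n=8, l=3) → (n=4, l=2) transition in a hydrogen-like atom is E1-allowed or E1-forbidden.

allowed

Δl = 2 − 3 = -1; the E1 rule Δl = ±1 is ok.
All E1 selection rules are satisfied.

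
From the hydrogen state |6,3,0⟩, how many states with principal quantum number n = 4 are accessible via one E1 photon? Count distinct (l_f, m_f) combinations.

E1 requires Δl = ±1, so l_f ∈ {2, 4}; with 0 ≤ l_f ≤ n_f−1 = 3, the allowed l_f values are {2}.
For l_f = 2: m_f ∈ {m_i−1, m_i, m_i+1} ∩ [−2, 2] = {-1, 0, 1} → 3 states.
Total: 3.

3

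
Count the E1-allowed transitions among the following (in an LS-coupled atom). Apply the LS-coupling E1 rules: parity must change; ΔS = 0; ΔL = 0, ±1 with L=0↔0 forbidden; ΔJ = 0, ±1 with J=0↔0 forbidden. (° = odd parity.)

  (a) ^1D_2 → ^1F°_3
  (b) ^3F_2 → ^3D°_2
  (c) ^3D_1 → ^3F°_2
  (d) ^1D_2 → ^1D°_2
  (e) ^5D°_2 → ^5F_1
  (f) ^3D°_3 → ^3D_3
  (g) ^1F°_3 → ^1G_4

7

(a) allowed
(b) allowed
(c) allowed
(d) allowed
(e) allowed
(f) allowed
(g) allowed
Total allowed: 7 of 7.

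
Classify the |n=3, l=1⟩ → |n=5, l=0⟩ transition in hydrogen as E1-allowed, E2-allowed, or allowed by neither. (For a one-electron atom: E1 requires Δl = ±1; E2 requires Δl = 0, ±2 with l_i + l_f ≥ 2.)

Δl = 0 − 1 = -1; l_i + l_f = 1.
E1 (Δl = ±1): satisfied.
E2 (Δl = 0,±2, l_i+l_f ≥ 2): not satisfied.

E1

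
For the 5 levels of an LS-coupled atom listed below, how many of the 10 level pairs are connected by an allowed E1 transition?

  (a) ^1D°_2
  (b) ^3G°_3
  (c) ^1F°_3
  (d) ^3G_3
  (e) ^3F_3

2

(a)–(b): forbidden (parity, ΔS, ΔL).
(a)–(c): forbidden (parity).
(a)–(d): forbidden (ΔS, ΔL).
(a)–(e): forbidden (ΔS).
(b)–(c): forbidden (parity, ΔS).
(b)–(d): allowed.
(b)–(e): allowed.
(c)–(d): forbidden (ΔS).
(c)–(e): forbidden (ΔS).
(d)–(e): forbidden (parity).
Allowed pairs: 2 of 10.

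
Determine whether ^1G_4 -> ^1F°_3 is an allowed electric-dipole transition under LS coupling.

allowed

Reading off the term symbols: S 0→0, L 4→3, J 4→3, parity even→odd.
Parity must change: even → odd — ✓.
ΔS = 0: S: 0 → 0 — ✓.
ΔL = 0, ±1 (not L=0↔0): L: 4 → 3, ΔL = -1 — ✓.
ΔJ = 0, ±1 (not J=0↔0): J: 4 → 3, ΔJ = -1 — ✓.
All four E1 rules are satisfied.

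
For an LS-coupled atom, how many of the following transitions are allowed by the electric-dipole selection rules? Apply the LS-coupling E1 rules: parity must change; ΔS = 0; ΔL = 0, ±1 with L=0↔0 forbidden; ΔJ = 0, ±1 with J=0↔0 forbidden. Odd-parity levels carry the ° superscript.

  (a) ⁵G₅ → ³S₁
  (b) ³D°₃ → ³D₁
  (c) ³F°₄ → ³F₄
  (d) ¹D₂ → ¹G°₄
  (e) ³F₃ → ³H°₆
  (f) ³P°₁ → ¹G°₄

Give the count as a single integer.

(a) forbidden (parity, ΔS, ΔL, ΔJ fail)
(b) forbidden (ΔJ fails)
(c) allowed
(d) forbidden (ΔL, ΔJ fail)
(e) forbidden (ΔL, ΔJ fail)
(f) forbidden (parity, ΔS, ΔL, ΔJ fail)
Total allowed: 1 of 6.

1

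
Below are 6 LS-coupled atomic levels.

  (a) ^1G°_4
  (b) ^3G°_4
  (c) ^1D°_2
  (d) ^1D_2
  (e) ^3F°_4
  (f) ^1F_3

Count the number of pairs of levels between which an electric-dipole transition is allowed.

(a)–(b): forbidden (parity, ΔS).
(a)–(c): forbidden (parity, ΔL, ΔJ).
(a)–(d): forbidden (ΔL, ΔJ).
(a)–(e): forbidden (parity, ΔS).
(a)–(f): allowed.
(b)–(c): forbidden (parity, ΔS, ΔL, ΔJ).
(b)–(d): forbidden (ΔS, ΔL, ΔJ).
(b)–(e): forbidden (parity).
(b)–(f): forbidden (ΔS).
(c)–(d): allowed.
(c)–(e): forbidden (parity, ΔS, ΔJ).
(c)–(f): allowed.
(d)–(e): forbidden (ΔS, ΔJ).
(d)–(f): forbidden (parity).
(e)–(f): forbidden (ΔS).
Allowed pairs: 3 of 15.

3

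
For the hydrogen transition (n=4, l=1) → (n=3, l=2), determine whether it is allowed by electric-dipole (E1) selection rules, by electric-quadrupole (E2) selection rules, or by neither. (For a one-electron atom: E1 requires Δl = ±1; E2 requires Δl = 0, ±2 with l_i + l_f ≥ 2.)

Δl = 2 − 1 = +1; l_i + l_f = 3.
E1 (Δl = ±1): satisfied.
E2 (Δl = 0,±2, l_i+l_f ≥ 2): not satisfied.

E1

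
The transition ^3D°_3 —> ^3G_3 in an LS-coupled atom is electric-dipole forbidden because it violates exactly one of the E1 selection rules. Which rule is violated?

the ΔL = 0, ±1 rule

Initial level: S=1, L=2, J=3, parity odd. Final level: S=1, L=4, J=3, parity even.
ΔS = 0: S: 1 → 1 — satisfied.
Parity must change: odd → even — satisfied.
ΔL = 0, ±1 (not L=0↔0): L: 2 → 4, ΔL = +2 — violated.
ΔJ = 0, ±1 (not J=0↔0): J: 3 → 3, ΔJ = +0 — satisfied.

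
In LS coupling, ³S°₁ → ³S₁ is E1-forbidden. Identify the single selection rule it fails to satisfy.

Reading off the term symbols: S 1→1, L 0→0, J 1→1, parity odd→even.
Parity must change: odd → even — ✓.
ΔS = 0: S: 1 → 1 — ✓.
ΔL = 0, ±1 (not L=0↔0): L: 0 → 0, ΔL = +0 — ✗.
ΔJ = 0, ±1 (not J=0↔0): J: 1 → 1, ΔJ = +0 — ✓.

the L=0 ↔ L=0 exclusion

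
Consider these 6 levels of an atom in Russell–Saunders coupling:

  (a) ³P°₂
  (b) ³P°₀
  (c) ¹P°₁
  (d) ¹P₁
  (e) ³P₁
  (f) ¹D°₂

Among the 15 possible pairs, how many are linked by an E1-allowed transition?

4

(a)–(b): forbidden (parity, ΔJ).
(a)–(c): forbidden (parity, ΔS).
(a)–(d): forbidden (ΔS).
(a)–(e): allowed.
(a)–(f): forbidden (parity, ΔS).
(b)–(c): forbidden (parity, ΔS).
(b)–(d): forbidden (ΔS).
(b)–(e): allowed.
(b)–(f): forbidden (parity, ΔS, ΔJ).
(c)–(d): allowed.
(c)–(e): forbidden (ΔS).
(c)–(f): forbidden (parity).
(d)–(e): forbidden (parity, ΔS).
(d)–(f): allowed.
(e)–(f): forbidden (ΔS).
Allowed pairs: 4 of 15.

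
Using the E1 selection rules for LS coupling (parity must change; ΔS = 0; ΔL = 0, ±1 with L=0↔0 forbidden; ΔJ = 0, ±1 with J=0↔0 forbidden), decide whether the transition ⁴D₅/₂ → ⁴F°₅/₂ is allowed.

Parity must change: even → odd — ok.
ΔS = 0: S: 3/2 → 3/2 — ok.
ΔL = 0, ±1 (not L=0↔0): L: 2 → 3, ΔL = +1 — ok.
ΔJ = 0, ±1 (not J=0↔0): J: 5/2 → 5/2, ΔJ = +0 — ok.
All four E1 rules are satisfied.

allowed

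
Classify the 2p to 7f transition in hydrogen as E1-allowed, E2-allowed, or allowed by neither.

E2

Δl = 3 − 1 = +2; l_i + l_f = 4.
E1 (Δl = ±1): not satisfied.
E2 (Δl = 0,±2, l_i+l_f ≥ 2): satisfied.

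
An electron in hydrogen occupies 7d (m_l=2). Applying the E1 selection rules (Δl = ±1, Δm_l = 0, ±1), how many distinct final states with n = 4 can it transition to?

4

E1 requires Δl = ±1, so l_f ∈ {1, 3}; with 0 ≤ l_f ≤ n_f−1 = 3, the allowed l_f values are {1, 3}.
For l_f = 1: m_f ∈ {m_i−1, m_i, m_i+1} ∩ [−1, 1] = {1} → 1 state.
For l_f = 3: m_f ∈ {m_i−1, m_i, m_i+1} ∩ [−3, 3] = {1, 2, 3} → 3 states.
Total: 4.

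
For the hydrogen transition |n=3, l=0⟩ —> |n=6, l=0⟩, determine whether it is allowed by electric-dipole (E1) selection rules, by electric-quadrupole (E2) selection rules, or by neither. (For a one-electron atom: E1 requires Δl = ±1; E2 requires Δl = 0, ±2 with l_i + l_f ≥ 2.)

neither

Δl = 0 − 0 = +0; l_i + l_f = 0.
E1 (Δl = ±1): not satisfied.
E2 (Δl = 0,±2, l_i+l_f ≥ 2): not satisfied.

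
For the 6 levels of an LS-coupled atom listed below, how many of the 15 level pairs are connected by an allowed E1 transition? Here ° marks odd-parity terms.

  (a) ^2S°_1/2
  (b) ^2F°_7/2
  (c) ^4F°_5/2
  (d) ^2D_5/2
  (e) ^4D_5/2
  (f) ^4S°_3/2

2

(a)–(b): forbidden (parity, ΔL, ΔJ).
(a)–(c): forbidden (parity, ΔS, ΔL, ΔJ).
(a)–(d): forbidden (ΔL, ΔJ).
(a)–(e): forbidden (ΔS, ΔL, ΔJ).
(a)–(f): forbidden (parity, ΔS, ΔL).
(b)–(c): forbidden (parity, ΔS).
(b)–(d): allowed.
(b)–(e): forbidden (ΔS).
(b)–(f): forbidden (parity, ΔS, ΔL, ΔJ).
(c)–(d): forbidden (ΔS).
(c)–(e): allowed.
(c)–(f): forbidden (parity, ΔL).
(d)–(e): forbidden (parity, ΔS).
(d)–(f): forbidden (ΔS, ΔL).
(e)–(f): forbidden (ΔL).
Allowed pairs: 2 of 15.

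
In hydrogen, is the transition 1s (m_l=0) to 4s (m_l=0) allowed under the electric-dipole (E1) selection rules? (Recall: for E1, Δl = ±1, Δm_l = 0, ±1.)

Δl = 0 − 0 = +0; the E1 rule Δl = ±1 is violated.
Δm_l = 0 − (0) = +0. E1 requires Δm_l = 0, ±1: satisfied.
The transition is electric-dipole forbidden.

forbidden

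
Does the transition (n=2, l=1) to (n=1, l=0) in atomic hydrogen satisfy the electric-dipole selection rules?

allowed

l: 1 → 0 (Δl = -1). Δl = ±1 ✓.
All E1 selection rules are satisfied.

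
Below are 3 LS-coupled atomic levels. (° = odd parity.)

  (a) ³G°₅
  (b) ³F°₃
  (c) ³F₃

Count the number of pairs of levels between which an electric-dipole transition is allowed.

1

(a)–(b): forbidden (parity, ΔJ).
(a)–(c): forbidden (ΔJ).
(b)–(c): allowed.
Allowed pairs: 1 of 3.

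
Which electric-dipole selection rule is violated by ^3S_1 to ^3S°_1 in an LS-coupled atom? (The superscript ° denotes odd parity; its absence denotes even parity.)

the L=0 ↔ L=0 exclusion

Parity must change: even → odd — satisfied.
ΔS = 0: S: 1 → 1 — satisfied.
ΔL = 0, ±1 (not L=0↔0): L: 0 → 0, ΔL = +0 — violated.
ΔJ = 0, ±1 (not J=0↔0): J: 1 → 1, ΔJ = +0 — satisfied.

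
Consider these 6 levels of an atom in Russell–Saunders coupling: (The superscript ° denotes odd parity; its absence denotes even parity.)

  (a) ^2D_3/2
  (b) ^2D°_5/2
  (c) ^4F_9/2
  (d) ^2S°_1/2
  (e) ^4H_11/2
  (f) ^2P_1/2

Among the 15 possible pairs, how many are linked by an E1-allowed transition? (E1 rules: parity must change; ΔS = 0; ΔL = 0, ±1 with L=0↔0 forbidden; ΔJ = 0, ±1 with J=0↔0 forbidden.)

(a)–(b): allowed.
(a)–(c): forbidden (parity, ΔS, ΔJ).
(a)–(d): forbidden (ΔL).
(a)–(e): forbidden (parity, ΔS, ΔL, ΔJ).
(a)–(f): forbidden (parity).
(b)–(c): forbidden (ΔS, ΔJ).
(b)–(d): forbidden (parity, ΔL, ΔJ).
(b)–(e): forbidden (ΔS, ΔL, ΔJ).
(b)–(f): forbidden (ΔJ).
(c)–(d): forbidden (ΔS, ΔL, ΔJ).
(c)–(e): forbidden (parity, ΔL).
(c)–(f): forbidden (parity, ΔS, ΔL, ΔJ).
(d)–(e): forbidden (ΔS, ΔL, ΔJ).
(d)–(f): allowed.
(e)–(f): forbidden (parity, ΔS, ΔL, ΔJ).
Allowed pairs: 2 of 15.

2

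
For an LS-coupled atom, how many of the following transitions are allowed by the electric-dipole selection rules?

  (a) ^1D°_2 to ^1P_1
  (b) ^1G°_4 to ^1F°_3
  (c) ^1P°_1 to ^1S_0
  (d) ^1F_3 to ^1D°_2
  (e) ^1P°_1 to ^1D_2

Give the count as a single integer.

(a) allowed
(b) forbidden (parity fails)
(c) allowed
(d) allowed
(e) allowed
Total allowed: 4 of 5.

4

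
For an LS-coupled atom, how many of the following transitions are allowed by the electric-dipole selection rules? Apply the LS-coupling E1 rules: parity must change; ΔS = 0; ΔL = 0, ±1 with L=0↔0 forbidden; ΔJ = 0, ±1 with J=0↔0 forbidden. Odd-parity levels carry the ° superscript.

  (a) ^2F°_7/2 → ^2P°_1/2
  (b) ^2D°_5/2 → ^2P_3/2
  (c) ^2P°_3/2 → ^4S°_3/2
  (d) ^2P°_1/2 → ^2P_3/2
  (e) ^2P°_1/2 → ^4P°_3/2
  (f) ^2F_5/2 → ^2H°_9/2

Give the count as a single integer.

(a) forbidden (parity, ΔL, ΔJ fail)
(b) allowed
(c) forbidden (parity, ΔS fail)
(d) allowed
(e) forbidden (parity, ΔS fail)
(f) forbidden (ΔL, ΔJ fail)
Total allowed: 2 of 6.

2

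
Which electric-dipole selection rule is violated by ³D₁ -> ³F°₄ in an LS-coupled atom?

the ΔJ = 0, ±1 rule

Initial level: S=1, L=2, J=1, parity even. Final level: S=1, L=3, J=4, parity odd.
ΔS = 0: S: 1 → 1 — satisfied.
ΔJ = 0, ±1 (not J=0↔0): J: 1 → 4, ΔJ = +3 — violated.
Parity must change: even → odd — satisfied.
ΔL = 0, ±1 (not L=0↔0): L: 2 → 3, ΔL = +1 — satisfied.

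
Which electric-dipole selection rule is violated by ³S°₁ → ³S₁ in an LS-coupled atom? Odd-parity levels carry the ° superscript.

Parity must change: odd → even — ✓.
ΔS = 0: S: 1 → 1 — ✓.
ΔL = 0, ±1 (not L=0↔0): L: 0 → 0, ΔL = +0 — ✗.
ΔJ = 0, ±1 (not J=0↔0): J: 1 → 1, ΔJ = +0 — ✓.

the L=0 ↔ L=0 exclusion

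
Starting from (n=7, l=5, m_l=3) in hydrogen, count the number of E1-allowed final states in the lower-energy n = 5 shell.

E1 requires Δl = ±1, so l_f ∈ {4, 6}; with 0 ≤ l_f ≤ n_f−1 = 4, the allowed l_f values are {4}.
For l_f = 4: m_f ∈ {m_i−1, m_i, m_i+1} ∩ [−4, 4] = {2, 3, 4} → 3 states.
Total: 3.

3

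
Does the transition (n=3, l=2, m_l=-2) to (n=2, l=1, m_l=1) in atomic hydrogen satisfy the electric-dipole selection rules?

forbidden

Initial l = 2, final l = 1, so Δl = -1. E1 requires Δl = ±1: satisfied.
Δm_l = 1 − (-2) = +3. E1 requires Δm_l = 0, ±1: violated.
The transition is electric-dipole forbidden.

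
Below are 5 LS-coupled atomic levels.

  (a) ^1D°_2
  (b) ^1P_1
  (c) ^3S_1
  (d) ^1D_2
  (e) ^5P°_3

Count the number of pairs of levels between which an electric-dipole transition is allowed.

(a)–(b): allowed.
(a)–(c): forbidden (ΔS, ΔL).
(a)–(d): allowed.
(a)–(e): forbidden (parity, ΔS).
(b)–(c): forbidden (parity, ΔS).
(b)–(d): forbidden (parity).
(b)–(e): forbidden (ΔS, ΔJ).
(c)–(d): forbidden (parity, ΔS, ΔL).
(c)–(e): forbidden (ΔS, ΔJ).
(d)–(e): forbidden (ΔS).
Allowed pairs: 2 of 10.

2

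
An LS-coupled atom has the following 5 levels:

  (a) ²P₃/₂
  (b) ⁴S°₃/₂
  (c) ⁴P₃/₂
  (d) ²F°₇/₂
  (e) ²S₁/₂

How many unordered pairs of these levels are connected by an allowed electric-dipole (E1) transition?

1

(a)–(b): forbidden (ΔS).
(a)–(c): forbidden (parity, ΔS).
(a)–(d): forbidden (ΔL, ΔJ).
(a)–(e): forbidden (parity).
(b)–(c): allowed.
(b)–(d): forbidden (parity, ΔS, ΔL, ΔJ).
(b)–(e): forbidden (ΔS, ΔL).
(c)–(d): forbidden (ΔS, ΔL, ΔJ).
(c)–(e): forbidden (parity, ΔS).
(d)–(e): forbidden (ΔL, ΔJ).
Allowed pairs: 1 of 10.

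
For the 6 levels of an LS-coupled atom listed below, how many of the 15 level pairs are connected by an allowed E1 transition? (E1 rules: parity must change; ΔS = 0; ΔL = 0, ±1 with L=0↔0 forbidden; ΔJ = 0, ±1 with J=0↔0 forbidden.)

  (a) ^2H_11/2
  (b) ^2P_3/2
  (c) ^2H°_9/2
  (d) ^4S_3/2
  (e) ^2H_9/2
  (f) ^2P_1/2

2

(a)–(b): forbidden (parity, ΔL, ΔJ).
(a)–(c): allowed.
(a)–(d): forbidden (parity, ΔS, ΔL, ΔJ).
(a)–(e): forbidden (parity).
(a)–(f): forbidden (parity, ΔL, ΔJ).
(b)–(c): forbidden (ΔL, ΔJ).
(b)–(d): forbidden (parity, ΔS).
(b)–(e): forbidden (parity, ΔL, ΔJ).
(b)–(f): forbidden (parity).
(c)–(d): forbidden (ΔS, ΔL, ΔJ).
(c)–(e): allowed.
(c)–(f): forbidden (ΔL, ΔJ).
(d)–(e): forbidden (parity, ΔS, ΔL, ΔJ).
(d)–(f): forbidden (parity, ΔS).
(e)–(f): forbidden (parity, ΔL, ΔJ).
Allowed pairs: 2 of 15.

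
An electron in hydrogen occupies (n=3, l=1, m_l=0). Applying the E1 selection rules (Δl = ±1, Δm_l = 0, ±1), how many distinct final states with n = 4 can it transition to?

E1 requires Δl = ±1, so l_f ∈ {0, 2}; with 0 ≤ l_f ≤ n_f−1 = 3, the allowed l_f values are {0, 2}.
For l_f = 0: m_f ∈ {m_i−1, m_i, m_i+1} ∩ [−0, 0] = {0} → 1 state.
For l_f = 2: m_f ∈ {m_i−1, m_i, m_i+1} ∩ [−2, 2] = {-1, 0, 1} → 3 states.
Total: 4.

4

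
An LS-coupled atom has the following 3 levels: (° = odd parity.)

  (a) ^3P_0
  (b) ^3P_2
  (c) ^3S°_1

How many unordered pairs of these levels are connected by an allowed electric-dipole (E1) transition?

(a)–(b): forbidden (parity, ΔJ).
(a)–(c): allowed.
(b)–(c): allowed.
Allowed pairs: 2 of 3.

2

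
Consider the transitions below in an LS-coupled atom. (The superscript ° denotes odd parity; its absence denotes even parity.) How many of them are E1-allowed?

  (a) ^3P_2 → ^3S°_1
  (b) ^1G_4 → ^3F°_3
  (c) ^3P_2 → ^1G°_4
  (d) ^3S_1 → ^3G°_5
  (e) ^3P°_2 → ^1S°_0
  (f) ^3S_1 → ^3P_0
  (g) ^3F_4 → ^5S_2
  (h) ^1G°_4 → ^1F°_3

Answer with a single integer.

1

(a) allowed
(b) forbidden (ΔS fails)
(c) forbidden (ΔS, ΔL, ΔJ fail)
(d) forbidden (ΔL, ΔJ fail)
(e) forbidden (parity, ΔS, ΔJ fail)
(f) forbidden (parity fails)
(g) forbidden (parity, ΔS, ΔL, ΔJ fail)
(h) forbidden (parity fails)
Total allowed: 1 of 8.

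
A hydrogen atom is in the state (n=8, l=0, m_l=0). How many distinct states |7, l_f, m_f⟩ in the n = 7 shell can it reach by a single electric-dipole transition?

E1 requires Δl = ±1, so l_f ∈ {-1, 1}; with 0 ≤ l_f ≤ n_f−1 = 6, the allowed l_f values are {1}.
For l_f = 1: m_f ∈ {m_i−1, m_i, m_i+1} ∩ [−1, 1] = {-1, 0, 1} → 3 states.
Total: 3.

3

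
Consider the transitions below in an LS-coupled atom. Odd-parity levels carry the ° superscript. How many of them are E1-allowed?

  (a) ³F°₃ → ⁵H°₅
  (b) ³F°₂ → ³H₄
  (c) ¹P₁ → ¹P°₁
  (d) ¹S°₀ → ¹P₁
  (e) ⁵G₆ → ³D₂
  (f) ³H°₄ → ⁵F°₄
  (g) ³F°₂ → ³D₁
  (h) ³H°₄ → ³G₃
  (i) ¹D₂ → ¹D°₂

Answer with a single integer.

5

(a) forbidden (parity, ΔS, ΔL, ΔJ fail)
(b) forbidden (ΔL, ΔJ fail)
(c) allowed
(d) allowed
(e) forbidden (parity, ΔS, ΔL, ΔJ fail)
(f) forbidden (parity, ΔS, ΔL fail)
(g) allowed
(h) allowed
(i) allowed
Total allowed: 5 of 9.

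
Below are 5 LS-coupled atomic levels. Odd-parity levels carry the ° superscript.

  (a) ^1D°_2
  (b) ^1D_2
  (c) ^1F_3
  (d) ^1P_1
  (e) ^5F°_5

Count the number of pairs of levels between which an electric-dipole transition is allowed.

(a)–(b): allowed.
(a)–(c): allowed.
(a)–(d): allowed.
(a)–(e): forbidden (parity, ΔS, ΔJ).
(b)–(c): forbidden (parity).
(b)–(d): forbidden (parity).
(b)–(e): forbidden (ΔS, ΔJ).
(c)–(d): forbidden (parity, ΔL, ΔJ).
(c)–(e): forbidden (ΔS, ΔJ).
(d)–(e): forbidden (ΔS, ΔL, ΔJ).
Allowed pairs: 3 of 10.

3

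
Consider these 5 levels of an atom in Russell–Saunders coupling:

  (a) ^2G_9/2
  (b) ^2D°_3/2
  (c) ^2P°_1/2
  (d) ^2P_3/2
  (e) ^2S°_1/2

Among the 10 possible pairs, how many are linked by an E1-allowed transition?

3

(a)–(b): forbidden (ΔL, ΔJ).
(a)–(c): forbidden (ΔL, ΔJ).
(a)–(d): forbidden (parity, ΔL, ΔJ).
(a)–(e): forbidden (ΔL, ΔJ).
(b)–(c): forbidden (parity).
(b)–(d): allowed.
(b)–(e): forbidden (parity, ΔL).
(c)–(d): allowed.
(c)–(e): forbidden (parity).
(d)–(e): allowed.
Allowed pairs: 3 of 10.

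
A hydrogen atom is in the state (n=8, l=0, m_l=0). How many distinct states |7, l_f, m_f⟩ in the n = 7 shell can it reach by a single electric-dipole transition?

3

E1 requires Δl = ±1, so l_f ∈ {-1, 1}; with 0 ≤ l_f ≤ n_f−1 = 6, the allowed l_f values are {1}.
For l_f = 1: m_f ∈ {m_i−1, m_i, m_i+1} ∩ [−1, 1] = {-1, 0, 1} → 3 states.
Total: 3.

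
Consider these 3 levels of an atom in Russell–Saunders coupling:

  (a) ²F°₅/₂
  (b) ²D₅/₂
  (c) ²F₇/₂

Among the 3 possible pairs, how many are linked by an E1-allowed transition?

(a)–(b): allowed.
(a)–(c): allowed.
(b)–(c): forbidden (parity).
Allowed pairs: 2 of 3.

2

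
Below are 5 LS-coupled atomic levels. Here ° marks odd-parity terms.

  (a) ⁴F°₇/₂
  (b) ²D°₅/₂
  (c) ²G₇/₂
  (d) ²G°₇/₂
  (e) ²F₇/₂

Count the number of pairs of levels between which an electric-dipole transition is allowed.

(a)–(b): forbidden (parity, ΔS).
(a)–(c): forbidden (ΔS).
(a)–(d): forbidden (parity, ΔS).
(a)–(e): forbidden (ΔS).
(b)–(c): forbidden (ΔL).
(b)–(d): forbidden (parity, ΔL).
(b)–(e): allowed.
(c)–(d): allowed.
(c)–(e): forbidden (parity).
(d)–(e): allowed.
Allowed pairs: 3 of 10.

3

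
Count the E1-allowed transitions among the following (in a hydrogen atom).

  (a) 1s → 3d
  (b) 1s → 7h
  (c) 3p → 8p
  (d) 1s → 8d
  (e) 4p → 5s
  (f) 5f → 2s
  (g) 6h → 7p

1

(a) forbidden — Δl = +2 (E1 requires Δl = ±1)
(b) forbidden — Δl = +5 (E1 requires Δl = ±1)
(c) forbidden — Δl = +0 (E1 requires Δl = ±1)
(d) forbidden — Δl = +2 (E1 requires Δl = ±1)
(e) allowed
(f) forbidden — Δl = -3 (E1 requires Δl = ±1)
(g) forbidden — Δl = -4 (E1 requires Δl = ±1)
Total allowed: 1 of 7.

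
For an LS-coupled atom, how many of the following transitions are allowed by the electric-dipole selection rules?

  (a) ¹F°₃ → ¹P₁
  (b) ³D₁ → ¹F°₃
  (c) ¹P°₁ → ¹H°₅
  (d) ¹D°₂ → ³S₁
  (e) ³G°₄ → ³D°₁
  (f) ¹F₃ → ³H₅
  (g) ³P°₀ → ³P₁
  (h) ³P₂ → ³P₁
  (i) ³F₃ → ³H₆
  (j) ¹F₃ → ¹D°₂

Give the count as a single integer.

2

(a) forbidden (ΔL, ΔJ fail)
(b) forbidden (ΔS, ΔJ fail)
(c) forbidden (parity, ΔL, ΔJ fail)
(d) forbidden (ΔS, ΔL fail)
(e) forbidden (parity, ΔL, ΔJ fail)
(f) forbidden (parity, ΔS, ΔL, ΔJ fail)
(g) allowed
(h) forbidden (parity fails)
(i) forbidden (parity, ΔL, ΔJ fail)
(j) allowed
Total allowed: 2 of 10.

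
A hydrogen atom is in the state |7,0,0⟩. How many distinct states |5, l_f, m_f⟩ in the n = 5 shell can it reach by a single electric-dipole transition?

E1 requires Δl = ±1, so l_f ∈ {-1, 1}; with 0 ≤ l_f ≤ n_f−1 = 4, the allowed l_f values are {1}.
For l_f = 1: m_f ∈ {m_i−1, m_i, m_i+1} ∩ [−1, 1] = {-1, 0, 1} → 3 states.
Total: 3.

3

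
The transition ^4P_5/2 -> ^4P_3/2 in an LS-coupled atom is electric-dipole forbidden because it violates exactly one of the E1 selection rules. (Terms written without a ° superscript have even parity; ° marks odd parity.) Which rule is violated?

parity

Initial level: S=3/2, L=1, J=5/2, parity even. Final level: S=3/2, L=1, J=3/2, parity even.
Parity must change: even → even — violated.
ΔS = 0: S: 3/2 → 3/2 — satisfied.
ΔL = 0, ±1 (not L=0↔0): L: 1 → 1, ΔL = +0 — satisfied.
ΔJ = 0, ±1 (not J=0↔0): J: 5/2 → 3/2, ΔJ = -1 — satisfied.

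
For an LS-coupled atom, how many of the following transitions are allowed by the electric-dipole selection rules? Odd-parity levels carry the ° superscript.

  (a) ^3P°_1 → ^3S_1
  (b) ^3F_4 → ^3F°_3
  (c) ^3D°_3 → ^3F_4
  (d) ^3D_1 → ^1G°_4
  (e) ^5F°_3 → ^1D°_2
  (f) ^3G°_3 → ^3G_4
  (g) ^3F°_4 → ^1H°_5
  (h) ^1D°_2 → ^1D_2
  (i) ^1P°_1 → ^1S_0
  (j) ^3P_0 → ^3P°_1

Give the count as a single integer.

7

(a) allowed
(b) allowed
(c) allowed
(d) forbidden (ΔS, ΔL, ΔJ fail)
(e) forbidden (parity, ΔS fail)
(f) allowed
(g) forbidden (parity, ΔS, ΔL fail)
(h) allowed
(i) allowed
(j) allowed
Total allowed: 7 of 10.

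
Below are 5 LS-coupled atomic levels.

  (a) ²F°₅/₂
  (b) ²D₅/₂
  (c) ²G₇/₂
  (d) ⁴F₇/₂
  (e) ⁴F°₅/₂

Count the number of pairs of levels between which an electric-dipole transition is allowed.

(a)–(b): allowed.
(a)–(c): allowed.
(a)–(d): forbidden (ΔS).
(a)–(e): forbidden (parity, ΔS).
(b)–(c): forbidden (parity, ΔL).
(b)–(d): forbidden (parity, ΔS).
(b)–(e): forbidden (ΔS).
(c)–(d): forbidden (parity, ΔS).
(c)–(e): forbidden (ΔS).
(d)–(e): allowed.
Allowed pairs: 3 of 10.

3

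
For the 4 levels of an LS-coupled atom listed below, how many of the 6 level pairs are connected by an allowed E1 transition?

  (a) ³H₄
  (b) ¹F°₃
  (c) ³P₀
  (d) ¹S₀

(a)–(b): forbidden (ΔS, ΔL).
(a)–(c): forbidden (parity, ΔL, ΔJ).
(a)–(d): forbidden (parity, ΔS, ΔL, ΔJ).
(b)–(c): forbidden (ΔS, ΔL, ΔJ).
(b)–(d): forbidden (ΔL, ΔJ).
(c)–(d): forbidden (parity, ΔS, ΔJ).
Allowed pairs: 0 of 6.

0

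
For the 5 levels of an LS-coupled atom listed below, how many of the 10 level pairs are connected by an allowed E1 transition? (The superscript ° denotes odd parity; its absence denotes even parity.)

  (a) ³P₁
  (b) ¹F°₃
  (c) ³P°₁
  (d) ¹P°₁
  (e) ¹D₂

3

(a)–(b): forbidden (ΔS, ΔL, ΔJ).
(a)–(c): allowed.
(a)–(d): forbidden (ΔS).
(a)–(e): forbidden (parity, ΔS).
(b)–(c): forbidden (parity, ΔS, ΔL, ΔJ).
(b)–(d): forbidden (parity, ΔL, ΔJ).
(b)–(e): allowed.
(c)–(d): forbidden (parity, ΔS).
(c)–(e): forbidden (ΔS).
(d)–(e): allowed.
Allowed pairs: 3 of 10.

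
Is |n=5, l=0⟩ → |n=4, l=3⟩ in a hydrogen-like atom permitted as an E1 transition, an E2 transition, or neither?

Δl = 3 − 0 = +3; l_i + l_f = 3.
E1 (Δl = ±1): not satisfied.
E2 (Δl = 0,±2, l_i+l_f ≥ 2): not satisfied.

neither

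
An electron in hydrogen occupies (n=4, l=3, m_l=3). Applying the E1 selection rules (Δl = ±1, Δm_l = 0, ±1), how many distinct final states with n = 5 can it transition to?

E1 requires Δl = ±1, so l_f ∈ {2, 4}; with 0 ≤ l_f ≤ n_f−1 = 4, the allowed l_f values are {2, 4}.
For l_f = 2: m_f ∈ {m_i−1, m_i, m_i+1} ∩ [−2, 2] = {2} → 1 state.
For l_f = 4: m_f ∈ {m_i−1, m_i, m_i+1} ∩ [−4, 4] = {2, 3, 4} → 3 states.
Total: 4.

4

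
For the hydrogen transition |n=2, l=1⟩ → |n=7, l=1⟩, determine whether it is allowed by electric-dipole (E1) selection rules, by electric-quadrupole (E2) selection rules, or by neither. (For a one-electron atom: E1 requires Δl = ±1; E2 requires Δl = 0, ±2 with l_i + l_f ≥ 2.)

Δl = 1 − 1 = +0; l_i + l_f = 2.
E1 (Δl = ±1): not satisfied.
E2 (Δl = 0,±2, l_i+l_f ≥ 2): satisfied.

E2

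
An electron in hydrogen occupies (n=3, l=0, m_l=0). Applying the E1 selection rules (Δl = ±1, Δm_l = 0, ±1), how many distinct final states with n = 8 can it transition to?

E1 requires Δl = ±1, so l_f ∈ {-1, 1}; with 0 ≤ l_f ≤ n_f−1 = 7, the allowed l_f values are {1}.
For l_f = 1: m_f ∈ {m_i−1, m_i, m_i+1} ∩ [−1, 1] = {-1, 0, 1} → 3 states.
Total: 3.

3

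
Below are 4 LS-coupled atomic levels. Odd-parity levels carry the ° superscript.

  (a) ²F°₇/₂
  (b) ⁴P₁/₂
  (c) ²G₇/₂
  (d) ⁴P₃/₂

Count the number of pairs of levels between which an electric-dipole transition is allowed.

(a)–(b): forbidden (ΔS, ΔL, ΔJ).
(a)–(c): allowed.
(a)–(d): forbidden (ΔS, ΔL, ΔJ).
(b)–(c): forbidden (parity, ΔS, ΔL, ΔJ).
(b)–(d): forbidden (parity).
(c)–(d): forbidden (parity, ΔS, ΔL, ΔJ).
Allowed pairs: 1 of 6.

1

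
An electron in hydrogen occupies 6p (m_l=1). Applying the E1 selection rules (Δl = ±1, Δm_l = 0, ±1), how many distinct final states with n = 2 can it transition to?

1

E1 requires Δl = ±1, so l_f ∈ {0, 2}; with 0 ≤ l_f ≤ n_f−1 = 1, the allowed l_f values are {0}.
For l_f = 0: m_f ∈ {m_i−1, m_i, m_i+1} ∩ [−0, 0] = {0} → 1 state.
Total: 1.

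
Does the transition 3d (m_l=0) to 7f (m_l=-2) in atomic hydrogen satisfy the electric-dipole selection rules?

forbidden

l: 2 → 3 (Δl = +1). Δl = ±1 ok.
Δm_l = -2 − (0) = -2. E1 requires Δm_l = 0, ±1: fails.
The transition is electric-dipole forbidden.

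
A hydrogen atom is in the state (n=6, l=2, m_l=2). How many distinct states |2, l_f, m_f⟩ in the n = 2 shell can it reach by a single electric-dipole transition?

E1 requires Δl = ±1, so l_f ∈ {1, 3}; with 0 ≤ l_f ≤ n_f−1 = 1, the allowed l_f values are {1}.
For l_f = 1: m_f ∈ {m_i−1, m_i, m_i+1} ∩ [−1, 1] = {1} → 1 state.
Total: 1.

1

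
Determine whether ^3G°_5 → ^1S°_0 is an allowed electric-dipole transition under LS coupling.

Parity must change: odd → odd — violated.
ΔS = 0: S: 1 → 0 — violated.
ΔL = 0, ±1 (not L=0↔0): L: 4 → 0, ΔL = -4 — violated.
ΔJ = 0, ±1 (not J=0↔0): J: 5 → 0, ΔJ = -5 — violated.
Rule(s) violated: parity, ΔS, ΔL, ΔJ.

forbidden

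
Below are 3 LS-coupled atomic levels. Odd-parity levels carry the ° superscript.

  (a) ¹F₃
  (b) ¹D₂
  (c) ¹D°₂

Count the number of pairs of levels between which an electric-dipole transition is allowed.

2

(a)–(b): forbidden (parity).
(a)–(c): allowed.
(b)–(c): allowed.
Allowed pairs: 2 of 3.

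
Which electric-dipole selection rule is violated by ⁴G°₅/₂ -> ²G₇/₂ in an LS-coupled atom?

Reading off the term symbols: S 3/2→1/2, L 4→4, J 5/2→7/2, parity odd→even.
Parity must change: odd → even — passes.
ΔS = 0: S: 3/2 → 1/2 — fails.
ΔL = 0, ±1 (not L=0↔0): L: 4 → 4, ΔL = +0 — passes.
ΔJ = 0, ±1 (not J=0↔0): J: 5/2 → 7/2, ΔJ = +1 — passes.

the ΔS = 0 rule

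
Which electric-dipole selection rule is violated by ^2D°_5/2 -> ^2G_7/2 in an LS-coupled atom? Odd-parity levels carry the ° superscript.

Initial level: S=1/2, L=2, J=5/2, parity odd. Final level: S=1/2, L=4, J=7/2, parity even.
Parity must change: odd → even — ✓.
ΔS = 0: S: 1/2 → 1/2 — ✓.
ΔL = 0, ±1 (not L=0↔0): L: 2 → 4, ΔL = +2 — ✗.
ΔJ = 0, ±1 (not J=0↔0): J: 5/2 → 7/2, ΔJ = +1 — ✓.

the ΔL = 0, ±1 rule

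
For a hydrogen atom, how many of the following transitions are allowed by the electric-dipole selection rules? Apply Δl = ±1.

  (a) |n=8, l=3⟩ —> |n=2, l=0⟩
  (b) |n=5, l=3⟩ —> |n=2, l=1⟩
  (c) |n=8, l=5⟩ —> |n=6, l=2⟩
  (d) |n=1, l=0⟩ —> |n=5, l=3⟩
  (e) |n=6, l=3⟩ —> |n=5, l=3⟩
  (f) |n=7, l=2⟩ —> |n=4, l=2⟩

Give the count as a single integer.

0

(a) forbidden — Δl = -3 (E1 requires Δl = ±1)
(b) forbidden — Δl = -2 (E1 requires Δl = ±1)
(c) forbidden — Δl = -3 (E1 requires Δl = ±1)
(d) forbidden — Δl = +3 (E1 requires Δl = ±1)
(e) forbidden — Δl = +0 (E1 requires Δl = ±1)
(f) forbidden — Δl = +0 (E1 requires Δl = ±1)
Total allowed: 0 of 6.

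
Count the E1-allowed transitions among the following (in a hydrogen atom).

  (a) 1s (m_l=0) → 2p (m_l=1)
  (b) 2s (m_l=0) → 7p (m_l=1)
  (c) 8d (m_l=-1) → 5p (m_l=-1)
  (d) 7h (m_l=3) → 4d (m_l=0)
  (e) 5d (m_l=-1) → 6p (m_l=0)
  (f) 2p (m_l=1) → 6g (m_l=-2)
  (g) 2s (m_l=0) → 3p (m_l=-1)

5

(a) allowed
(b) allowed
(c) allowed
(d) forbidden — Δl = -3 (E1 requires Δl = ±1); Δm_l = -3 (E1 requires Δm_l = 0, ±1)
(e) allowed
(f) forbidden — Δl = +3 (E1 requires Δl = ±1); Δm_l = -3 (E1 requires Δm_l = 0, ±1)
(g) allowed
Total allowed: 5 of 7.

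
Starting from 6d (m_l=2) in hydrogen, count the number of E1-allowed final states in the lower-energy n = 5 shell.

E1 requires Δl = ±1, so l_f ∈ {1, 3}; with 0 ≤ l_f ≤ n_f−1 = 4, the allowed l_f values are {1, 3}.
For l_f = 1: m_f ∈ {m_i−1, m_i, m_i+1} ∩ [−1, 1] = {1} → 1 state.
For l_f = 3: m_f ∈ {m_i−1, m_i, m_i+1} ∩ [−3, 3] = {1, 2, 3} → 3 states.
Total: 4.

4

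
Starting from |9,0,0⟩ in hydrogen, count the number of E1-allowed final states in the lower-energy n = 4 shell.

3

E1 requires Δl = ±1, so l_f ∈ {-1, 1}; with 0 ≤ l_f ≤ n_f−1 = 3, the allowed l_f values are {1}.
For l_f = 1: m_f ∈ {m_i−1, m_i, m_i+1} ∩ [−1, 1] = {-1, 0, 1} → 3 states.
Total: 3.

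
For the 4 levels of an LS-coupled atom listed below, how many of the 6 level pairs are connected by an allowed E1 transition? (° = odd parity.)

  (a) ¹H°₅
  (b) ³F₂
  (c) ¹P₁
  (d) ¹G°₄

0

(a)–(b): forbidden (ΔS, ΔL, ΔJ).
(a)–(c): forbidden (ΔL, ΔJ).
(a)–(d): forbidden (parity).
(b)–(c): forbidden (parity, ΔS, ΔL).
(b)–(d): forbidden (ΔS, ΔJ).
(c)–(d): forbidden (ΔL, ΔJ).
Allowed pairs: 0 of 6.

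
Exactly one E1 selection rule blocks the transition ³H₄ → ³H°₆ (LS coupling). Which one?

Parity must change: even → odd — passes.
ΔS = 0: S: 1 → 1 — passes.
ΔL = 0, ±1 (not L=0↔0): L: 5 → 5, ΔL = +0 — passes.
ΔJ = 0, ±1 (not J=0↔0): J: 4 → 6, ΔJ = +2 — fails.

the ΔJ = 0, ±1 rule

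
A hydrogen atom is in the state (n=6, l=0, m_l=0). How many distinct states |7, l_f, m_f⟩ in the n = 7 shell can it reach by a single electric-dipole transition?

E1 requires Δl = ±1, so l_f ∈ {-1, 1}; with 0 ≤ l_f ≤ n_f−1 = 6, the allowed l_f values are {1}.
For l_f = 1: m_f ∈ {m_i−1, m_i, m_i+1} ∩ [−1, 1] = {-1, 0, 1} → 3 states.
Total: 3.

3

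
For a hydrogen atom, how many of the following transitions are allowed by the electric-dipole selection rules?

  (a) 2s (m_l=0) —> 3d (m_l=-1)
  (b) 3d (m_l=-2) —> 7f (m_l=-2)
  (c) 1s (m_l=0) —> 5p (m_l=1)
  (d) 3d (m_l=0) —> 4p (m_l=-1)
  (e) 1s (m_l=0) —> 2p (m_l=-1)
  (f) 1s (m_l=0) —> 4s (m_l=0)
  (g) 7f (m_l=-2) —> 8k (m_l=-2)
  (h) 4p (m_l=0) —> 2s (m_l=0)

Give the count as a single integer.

5

(a) forbidden — Δl = +2 (E1 requires Δl = ±1)
(b) allowed
(c) allowed
(d) allowed
(e) allowed
(f) forbidden — Δl = +0 (E1 requires Δl = ±1)
(g) forbidden — Δl = +4 (E1 requires Δl = ±1)
(h) allowed
Total allowed: 5 of 8.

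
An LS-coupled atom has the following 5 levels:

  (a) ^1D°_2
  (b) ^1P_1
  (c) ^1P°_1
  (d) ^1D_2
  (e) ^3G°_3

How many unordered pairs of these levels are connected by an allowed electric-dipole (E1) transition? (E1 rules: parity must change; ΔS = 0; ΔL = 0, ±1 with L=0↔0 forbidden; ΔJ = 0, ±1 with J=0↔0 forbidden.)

4

(a)–(b): allowed.
(a)–(c): forbidden (parity).
(a)–(d): allowed.
(a)–(e): forbidden (parity, ΔS, ΔL).
(b)–(c): allowed.
(b)–(d): forbidden (parity).
(b)–(e): forbidden (ΔS, ΔL, ΔJ).
(c)–(d): allowed.
(c)–(e): forbidden (parity, ΔS, ΔL, ΔJ).
(d)–(e): forbidden (ΔS, ΔL).
Allowed pairs: 4 of 10.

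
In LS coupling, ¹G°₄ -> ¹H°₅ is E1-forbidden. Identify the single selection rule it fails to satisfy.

Reading off the term symbols: S 0→0, L 4→5, J 4→5, parity odd→odd.
Parity must change: odd → odd — fails.
ΔS = 0: S: 0 → 0 — passes.
ΔL = 0, ±1 (not L=0↔0): L: 4 → 5, ΔL = +1 — passes.
ΔJ = 0, ±1 (not J=0↔0): J: 4 → 5, ΔJ = +1 — passes.

parity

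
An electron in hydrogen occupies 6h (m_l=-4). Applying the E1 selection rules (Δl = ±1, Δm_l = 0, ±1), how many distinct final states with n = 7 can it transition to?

5

E1 requires Δl = ±1, so l_f ∈ {4, 6}; with 0 ≤ l_f ≤ n_f−1 = 6, the allowed l_f values are {4, 6}.
For l_f = 4: m_f ∈ {m_i−1, m_i, m_i+1} ∩ [−4, 4] = {-4, -3} → 2 states.
For l_f = 6: m_f ∈ {m_i−1, m_i, m_i+1} ∩ [−6, 6] = {-5, -4, -3} → 3 states.
Total: 5.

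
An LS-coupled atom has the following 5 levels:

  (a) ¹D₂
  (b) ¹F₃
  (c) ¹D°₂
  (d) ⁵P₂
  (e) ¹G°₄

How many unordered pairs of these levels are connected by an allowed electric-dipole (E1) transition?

3

(a)–(b): forbidden (parity).
(a)–(c): allowed.
(a)–(d): forbidden (parity, ΔS).
(a)–(e): forbidden (ΔL, ΔJ).
(b)–(c): allowed.
(b)–(d): forbidden (parity, ΔS, ΔL).
(b)–(e): allowed.
(c)–(d): forbidden (ΔS).
(c)–(e): forbidden (parity, ΔL, ΔJ).
(d)–(e): forbidden (ΔS, ΔL, ΔJ).
Allowed pairs: 3 of 10.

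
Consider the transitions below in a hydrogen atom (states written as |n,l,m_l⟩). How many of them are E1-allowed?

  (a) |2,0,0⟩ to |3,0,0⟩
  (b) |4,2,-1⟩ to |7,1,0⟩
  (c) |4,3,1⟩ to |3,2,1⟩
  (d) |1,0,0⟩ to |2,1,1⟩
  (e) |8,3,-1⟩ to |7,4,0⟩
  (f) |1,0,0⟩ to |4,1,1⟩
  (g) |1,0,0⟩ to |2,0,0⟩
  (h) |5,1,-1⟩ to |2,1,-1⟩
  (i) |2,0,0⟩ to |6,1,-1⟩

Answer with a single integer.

(a) forbidden — Δl = +0 (E1 requires Δl = ±1)
(b) allowed
(c) allowed
(d) allowed
(e) allowed
(f) allowed
(g) forbidden — Δl = +0 (E1 requires Δl = ±1)
(h) forbidden — Δl = +0 (E1 requires Δl = ±1)
(i) allowed
Total allowed: 6 of 9.

6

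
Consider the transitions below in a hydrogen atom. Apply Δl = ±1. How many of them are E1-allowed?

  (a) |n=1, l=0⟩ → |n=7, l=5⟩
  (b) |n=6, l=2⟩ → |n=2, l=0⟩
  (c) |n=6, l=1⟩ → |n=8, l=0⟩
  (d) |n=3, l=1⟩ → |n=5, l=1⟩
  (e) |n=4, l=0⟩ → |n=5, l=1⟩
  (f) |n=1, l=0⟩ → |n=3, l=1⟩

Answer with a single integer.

3

(a) forbidden — Δl = +5 (E1 requires Δl = ±1)
(b) forbidden — Δl = -2 (E1 requires Δl = ±1)
(c) allowed
(d) forbidden — Δl = +0 (E1 requires Δl = ±1)
(e) allowed
(f) allowed
Total allowed: 3 of 6.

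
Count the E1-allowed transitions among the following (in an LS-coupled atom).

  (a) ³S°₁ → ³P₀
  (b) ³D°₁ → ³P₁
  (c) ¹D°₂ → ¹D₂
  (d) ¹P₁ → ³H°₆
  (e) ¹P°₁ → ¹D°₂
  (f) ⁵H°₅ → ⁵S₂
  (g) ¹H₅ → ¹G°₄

4

(a) allowed
(b) allowed
(c) allowed
(d) forbidden (ΔS, ΔL, ΔJ fail)
(e) forbidden (parity fails)
(f) forbidden (ΔL, ΔJ fail)
(g) allowed
Total allowed: 4 of 7.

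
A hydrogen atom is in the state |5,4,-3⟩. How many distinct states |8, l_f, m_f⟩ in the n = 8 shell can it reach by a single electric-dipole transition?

E1 requires Δl = ±1, so l_f ∈ {3, 5}; with 0 ≤ l_f ≤ n_f−1 = 7, the allowed l_f values are {3, 5}.
For l_f = 3: m_f ∈ {m_i−1, m_i, m_i+1} ∩ [−3, 3] = {-3, -2} → 2 states.
For l_f = 5: m_f ∈ {m_i−1, m_i, m_i+1} ∩ [−5, 5] = {-4, -3, -2} → 3 states.
Total: 5.

5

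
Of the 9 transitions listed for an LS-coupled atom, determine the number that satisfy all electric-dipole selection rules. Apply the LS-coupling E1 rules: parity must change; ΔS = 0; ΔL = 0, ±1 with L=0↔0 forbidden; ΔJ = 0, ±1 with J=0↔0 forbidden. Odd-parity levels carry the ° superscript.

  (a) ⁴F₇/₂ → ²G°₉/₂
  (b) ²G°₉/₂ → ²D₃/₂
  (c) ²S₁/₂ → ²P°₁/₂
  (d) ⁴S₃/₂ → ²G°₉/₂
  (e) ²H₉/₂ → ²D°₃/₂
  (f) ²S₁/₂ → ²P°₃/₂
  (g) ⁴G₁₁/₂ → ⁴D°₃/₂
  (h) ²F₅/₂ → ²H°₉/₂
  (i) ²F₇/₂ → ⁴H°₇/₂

2

(a) forbidden (ΔS fails)
(b) forbidden (ΔL, ΔJ fail)
(c) allowed
(d) forbidden (ΔS, ΔL, ΔJ fail)
(e) forbidden (ΔL, ΔJ fail)
(f) allowed
(g) forbidden (ΔL, ΔJ fail)
(h) forbidden (ΔL, ΔJ fail)
(i) forbidden (ΔS, ΔL fail)
Total allowed: 2 of 9.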